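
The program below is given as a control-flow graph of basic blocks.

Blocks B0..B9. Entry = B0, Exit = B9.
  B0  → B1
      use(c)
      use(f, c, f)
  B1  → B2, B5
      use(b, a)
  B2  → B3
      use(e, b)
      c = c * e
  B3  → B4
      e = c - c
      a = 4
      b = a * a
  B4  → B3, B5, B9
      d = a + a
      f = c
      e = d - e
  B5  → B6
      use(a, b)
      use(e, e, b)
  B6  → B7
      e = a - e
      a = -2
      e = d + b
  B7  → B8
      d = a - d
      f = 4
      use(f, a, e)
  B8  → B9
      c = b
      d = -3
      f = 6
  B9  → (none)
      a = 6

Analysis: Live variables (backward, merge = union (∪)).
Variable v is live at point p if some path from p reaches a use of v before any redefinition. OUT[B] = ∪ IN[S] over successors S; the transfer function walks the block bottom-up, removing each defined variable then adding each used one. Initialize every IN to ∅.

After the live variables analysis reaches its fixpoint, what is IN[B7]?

Answer: {a, b, d, e}

Working:
Per-block solution:
  B0:   IN={a, b, c, d, e, f}   OUT={a, b, c, d, e}
  B1:   IN={a, b, c, d, e}   OUT={a, b, c, d, e}
  B2:   IN={b, c, e}   OUT={c}
  B3:   IN={c}   OUT={a, b, c, e}
  B4:   IN={a, b, c, e}   OUT={a, b, c, d, e}
  B5:   IN={a, b, d, e}   OUT={a, b, d, e}
  B6:   IN={a, b, d, e}   OUT={a, b, d, e}
  B7:   IN={a, b, d, e}   OUT={b}
  B8:   IN={b}   OUT={}
  B9:   IN={}   OUT={}

Merge at B7: OUT[B7] = IN[B8] = {b}
Applying B7's transfer function to that OUT value gives IN[B7] (row B7 above).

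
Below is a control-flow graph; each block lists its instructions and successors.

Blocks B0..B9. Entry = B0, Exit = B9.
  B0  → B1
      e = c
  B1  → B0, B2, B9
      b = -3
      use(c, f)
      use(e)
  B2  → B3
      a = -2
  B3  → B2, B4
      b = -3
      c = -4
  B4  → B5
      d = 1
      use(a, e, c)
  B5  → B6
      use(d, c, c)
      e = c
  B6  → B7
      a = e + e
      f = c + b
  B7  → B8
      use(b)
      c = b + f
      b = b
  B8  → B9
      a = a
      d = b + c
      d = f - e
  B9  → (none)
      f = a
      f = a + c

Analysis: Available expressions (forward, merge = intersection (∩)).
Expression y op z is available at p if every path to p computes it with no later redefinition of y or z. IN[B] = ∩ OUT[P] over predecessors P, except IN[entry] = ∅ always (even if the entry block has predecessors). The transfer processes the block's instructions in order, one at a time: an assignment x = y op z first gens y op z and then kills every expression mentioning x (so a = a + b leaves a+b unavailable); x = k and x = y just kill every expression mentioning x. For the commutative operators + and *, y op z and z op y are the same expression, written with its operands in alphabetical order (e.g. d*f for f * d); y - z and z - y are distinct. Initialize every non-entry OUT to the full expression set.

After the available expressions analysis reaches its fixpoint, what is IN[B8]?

Answer: {e+e}

Derivation:
Fixpoint table:
  B0:   IN={}   OUT={}
  B1:   IN={}   OUT={}
  B2:   IN={}   OUT={}
  B3:   IN={}   OUT={}
  B4:   IN={}   OUT={}
  B5:   IN={}   OUT={}
  B6:   IN={}   OUT={b+c, e+e}
  B7:   IN={b+c, e+e}   OUT={e+e}
  B8:   IN={e+e}   OUT={b+c, e+e, f-e}
  B9:   IN={}   OUT={a+c}

Merge at B8: IN[B8] = OUT[B7] = {e+e}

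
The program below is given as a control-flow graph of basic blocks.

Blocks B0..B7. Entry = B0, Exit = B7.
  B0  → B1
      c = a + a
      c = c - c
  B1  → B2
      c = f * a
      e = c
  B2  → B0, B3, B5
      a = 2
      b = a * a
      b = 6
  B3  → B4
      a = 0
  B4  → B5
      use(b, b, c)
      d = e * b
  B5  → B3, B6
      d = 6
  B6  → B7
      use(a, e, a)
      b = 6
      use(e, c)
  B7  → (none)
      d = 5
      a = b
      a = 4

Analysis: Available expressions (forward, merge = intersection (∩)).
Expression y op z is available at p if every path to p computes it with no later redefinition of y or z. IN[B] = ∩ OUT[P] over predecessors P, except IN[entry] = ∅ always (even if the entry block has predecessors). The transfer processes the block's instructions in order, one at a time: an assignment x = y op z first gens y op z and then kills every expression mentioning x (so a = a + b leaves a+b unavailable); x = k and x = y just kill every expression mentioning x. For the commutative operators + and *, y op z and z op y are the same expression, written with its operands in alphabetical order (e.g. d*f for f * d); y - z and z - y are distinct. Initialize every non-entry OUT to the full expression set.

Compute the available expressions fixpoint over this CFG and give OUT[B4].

Answer: {b*e}

Derivation:
Per-block solution:
  B0:   IN={}   OUT={a+a}
  B1:   IN={a+a}   OUT={a*f, a+a}
  B2:   IN={a*f, a+a}   OUT={a*a}
  B3:   IN={}   OUT={}
  B4:   IN={}   OUT={b*e}
  B5:   IN={}   OUT={}
  B6:   IN={}   OUT={}
  B7:   IN={}   OUT={}

Merge at B4: IN[B4] = OUT[B3] = {}
Applying B4's transfer function to that IN value gives OUT[B4] (row B4 above).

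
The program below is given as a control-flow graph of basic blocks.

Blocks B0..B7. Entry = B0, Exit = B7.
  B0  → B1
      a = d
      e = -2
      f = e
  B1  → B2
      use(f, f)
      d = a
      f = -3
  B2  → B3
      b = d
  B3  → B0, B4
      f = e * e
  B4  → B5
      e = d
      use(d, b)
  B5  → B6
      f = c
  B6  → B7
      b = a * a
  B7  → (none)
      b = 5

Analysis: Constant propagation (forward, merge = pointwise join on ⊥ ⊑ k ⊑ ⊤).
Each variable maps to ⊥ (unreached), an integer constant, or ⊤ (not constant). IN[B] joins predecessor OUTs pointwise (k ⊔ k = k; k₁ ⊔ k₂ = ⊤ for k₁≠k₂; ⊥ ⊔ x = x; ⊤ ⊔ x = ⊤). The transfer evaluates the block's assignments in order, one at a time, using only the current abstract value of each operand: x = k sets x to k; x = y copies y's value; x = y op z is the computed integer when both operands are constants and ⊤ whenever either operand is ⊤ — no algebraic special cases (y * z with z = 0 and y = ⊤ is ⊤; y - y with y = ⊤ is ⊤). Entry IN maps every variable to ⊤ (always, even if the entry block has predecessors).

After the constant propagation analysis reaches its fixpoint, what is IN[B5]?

Fixpoint table:
  B0: | IN=(all ⊤) | OUT={e:-2, f:-2; rest ⊤}
  B1: | IN={e:-2, f:-2; rest ⊤} | OUT={e:-2, f:-3; rest ⊤}
  B2: | IN={e:-2, f:-3; rest ⊤} | OUT={e:-2, f:-3; rest ⊤}
  B3: | IN={e:-2, f:-3; rest ⊤} | OUT={e:-2, f:4; rest ⊤}
  B4: | IN={e:-2, f:4; rest ⊤} | OUT={f:4; rest ⊤}
  B5: | IN={f:4; rest ⊤} | OUT=(all ⊤)
  B6: | IN=(all ⊤) | OUT=(all ⊤)
  B7: | IN=(all ⊤) | OUT={b:5; rest ⊤}

Merge at B5: IN[B5] = OUT[B4] = {a: ⊤, b: ⊤, c: ⊤, d: ⊤, e: ⊤, f: 4}

Answer: {a: ⊤, b: ⊤, c: ⊤, d: ⊤, e: ⊤, f: 4}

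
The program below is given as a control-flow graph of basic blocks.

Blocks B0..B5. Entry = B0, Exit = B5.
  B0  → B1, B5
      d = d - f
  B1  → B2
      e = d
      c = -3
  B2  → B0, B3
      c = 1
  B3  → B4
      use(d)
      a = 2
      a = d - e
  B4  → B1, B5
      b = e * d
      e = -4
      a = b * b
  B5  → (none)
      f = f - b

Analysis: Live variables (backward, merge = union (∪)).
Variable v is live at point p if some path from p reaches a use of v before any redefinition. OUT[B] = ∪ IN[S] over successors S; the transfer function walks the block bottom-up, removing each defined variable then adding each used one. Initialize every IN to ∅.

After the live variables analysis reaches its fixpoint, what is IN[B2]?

Converged values:
  B0:  IN={b, d, f}  OUT={b, d, f}
  B1:  IN={b, d, f}  OUT={b, d, e, f}
  B2:  IN={b, d, e, f}  OUT={b, d, e, f}
  B3:  IN={d, e, f}  OUT={d, e, f}
  B4:  IN={d, e, f}  OUT={b, d, f}
  B5:  IN={b, f}  OUT={}

Merge at B2: OUT[B2] = IN[B0] ⊔ IN[B3] = {b, d, e, f}
Applying B2's transfer function to that OUT value gives IN[B2] (row B2 above).

Answer: {b, d, e, f}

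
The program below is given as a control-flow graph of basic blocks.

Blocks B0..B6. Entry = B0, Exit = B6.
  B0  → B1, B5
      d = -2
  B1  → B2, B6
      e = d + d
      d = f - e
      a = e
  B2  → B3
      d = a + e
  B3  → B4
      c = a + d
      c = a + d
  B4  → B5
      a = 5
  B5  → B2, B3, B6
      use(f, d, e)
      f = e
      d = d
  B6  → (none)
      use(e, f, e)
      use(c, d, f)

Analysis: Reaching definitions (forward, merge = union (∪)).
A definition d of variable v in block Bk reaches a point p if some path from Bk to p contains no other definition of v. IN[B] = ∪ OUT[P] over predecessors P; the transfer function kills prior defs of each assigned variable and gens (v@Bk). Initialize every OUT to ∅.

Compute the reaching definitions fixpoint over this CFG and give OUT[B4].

Answer: {a@B4, c@B3, d@B2, d@B5, e@B1, f@B5}

Derivation:
Fixpoint table:
  B0:  IN={}  OUT={d@B0}
  B1:  IN={d@B0}  OUT={a@B1, d@B1, e@B1}
  B2:  IN={a@B1, a@B4, c@B3, d@B1, d@B5, e@B1, f@B5}  OUT={a@B1, a@B4, c@B3, d@B2, e@B1, f@B5}
  B3:  IN={a@B1, a@B4, c@B3, d@B2, d@B5, e@B1, f@B5}  OUT={a@B1, a@B4, c@B3, d@B2, d@B5, e@B1, f@B5}
  B4:  IN={a@B1, a@B4, c@B3, d@B2, d@B5, e@B1, f@B5}  OUT={a@B4, c@B3, d@B2, d@B5, e@B1, f@B5}
  B5:  IN={a@B4, c@B3, d@B0, d@B2, d@B5, e@B1, f@B5}  OUT={a@B4, c@B3, d@B5, e@B1, f@B5}
  B6:  IN={a@B1, a@B4, c@B3, d@B1, d@B5, e@B1, f@B5}  OUT={a@B1, a@B4, c@B3, d@B1, d@B5, e@B1, f@B5}

Merge at B4: IN[B4] = OUT[B3] = {a@B1, a@B4, c@B3, d@B2, d@B5, e@B1, f@B5}
Applying B4's transfer function to that IN value gives OUT[B4] (row B4 above).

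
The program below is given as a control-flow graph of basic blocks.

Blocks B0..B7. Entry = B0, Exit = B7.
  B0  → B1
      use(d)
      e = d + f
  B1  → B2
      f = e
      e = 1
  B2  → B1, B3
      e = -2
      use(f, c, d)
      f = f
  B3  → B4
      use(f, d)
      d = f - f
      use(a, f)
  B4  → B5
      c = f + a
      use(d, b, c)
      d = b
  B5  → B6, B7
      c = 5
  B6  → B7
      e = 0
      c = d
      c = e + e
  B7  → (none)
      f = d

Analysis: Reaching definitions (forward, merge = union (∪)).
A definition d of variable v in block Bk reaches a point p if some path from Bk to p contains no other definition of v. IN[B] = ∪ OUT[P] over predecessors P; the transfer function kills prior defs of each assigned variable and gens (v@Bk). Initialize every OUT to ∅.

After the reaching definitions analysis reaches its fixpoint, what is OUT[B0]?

Fixpoint table:
  B0:  IN={}  OUT={e@B0}
  B1:  IN={e@B0, e@B2, f@B2}  OUT={e@B1, f@B1}
  B2:  IN={e@B1, f@B1}  OUT={e@B2, f@B2}
  B3:  IN={e@B2, f@B2}  OUT={d@B3, e@B2, f@B2}
  B4:  IN={d@B3, e@B2, f@B2}  OUT={c@B4, d@B4, e@B2, f@B2}
  B5:  IN={c@B4, d@B4, e@B2, f@B2}  OUT={c@B5, d@B4, e@B2, f@B2}
  B6:  IN={c@B5, d@B4, e@B2, f@B2}  OUT={c@B6, d@B4, e@B6, f@B2}
  B7:  IN={c@B5, c@B6, d@B4, e@B2, e@B6, f@B2}  OUT={c@B5, c@B6, d@B4, e@B2, e@B6, f@B7}

B0 is the boundary node: IN[B0] = {}
Applying B0's transfer function to that IN value gives OUT[B0] (row B0 above).

Answer: {e@B0}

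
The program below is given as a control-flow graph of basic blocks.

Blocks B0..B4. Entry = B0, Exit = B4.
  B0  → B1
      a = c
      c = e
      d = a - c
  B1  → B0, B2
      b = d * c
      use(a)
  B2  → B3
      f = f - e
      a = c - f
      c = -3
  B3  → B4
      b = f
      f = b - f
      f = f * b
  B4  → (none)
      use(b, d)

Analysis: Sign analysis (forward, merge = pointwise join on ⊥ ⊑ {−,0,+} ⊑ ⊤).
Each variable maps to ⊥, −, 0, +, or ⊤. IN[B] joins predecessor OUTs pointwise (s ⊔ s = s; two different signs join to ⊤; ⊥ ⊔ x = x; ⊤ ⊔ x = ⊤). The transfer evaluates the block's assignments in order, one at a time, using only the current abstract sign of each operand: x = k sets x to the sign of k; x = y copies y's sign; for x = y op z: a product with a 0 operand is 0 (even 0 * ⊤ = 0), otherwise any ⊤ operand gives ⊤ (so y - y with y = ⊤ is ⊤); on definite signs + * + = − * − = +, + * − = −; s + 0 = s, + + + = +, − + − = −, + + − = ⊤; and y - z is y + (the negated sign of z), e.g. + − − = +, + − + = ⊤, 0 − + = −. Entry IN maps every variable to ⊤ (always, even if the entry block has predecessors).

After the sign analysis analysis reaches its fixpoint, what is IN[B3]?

Answer: {a: ⊤, b: ⊤, c: -, d: ⊤, e: ⊤, f: ⊤}

Trace:
Per-block solution:
  B0:  IN=(all ⊤)  OUT=(all ⊤)
  B1:  IN=(all ⊤)  OUT=(all ⊤)
  B2:  IN=(all ⊤)  OUT={c:-; rest ⊤}
  B3:  IN={c:-; rest ⊤}  OUT={c:-; rest ⊤}
  B4:  IN={c:-; rest ⊤}  OUT={c:-; rest ⊤}

Merge at B3: IN[B3] = OUT[B2] = {a: ⊤, b: ⊤, c: -, d: ⊤, e: ⊤, f: ⊤}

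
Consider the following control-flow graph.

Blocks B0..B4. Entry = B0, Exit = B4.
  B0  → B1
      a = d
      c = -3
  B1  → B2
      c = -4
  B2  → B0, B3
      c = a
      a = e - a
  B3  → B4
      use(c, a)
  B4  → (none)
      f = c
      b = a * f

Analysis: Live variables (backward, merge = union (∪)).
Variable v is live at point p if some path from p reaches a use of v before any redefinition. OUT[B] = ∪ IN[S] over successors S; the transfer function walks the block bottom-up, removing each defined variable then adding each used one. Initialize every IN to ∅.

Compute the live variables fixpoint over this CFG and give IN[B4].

Answer: {a, c}

Working:
Converged values:
  B0:   IN={d, e}   OUT={a, d, e}
  B1:   IN={a, d, e}   OUT={a, d, e}
  B2:   IN={a, d, e}   OUT={a, c, d, e}
  B3:   IN={a, c}   OUT={a, c}
  B4:   IN={a, c}   OUT={}

B4 is the boundary node: OUT[B4] = {}
Applying B4's transfer function to that OUT value gives IN[B4] (row B4 above).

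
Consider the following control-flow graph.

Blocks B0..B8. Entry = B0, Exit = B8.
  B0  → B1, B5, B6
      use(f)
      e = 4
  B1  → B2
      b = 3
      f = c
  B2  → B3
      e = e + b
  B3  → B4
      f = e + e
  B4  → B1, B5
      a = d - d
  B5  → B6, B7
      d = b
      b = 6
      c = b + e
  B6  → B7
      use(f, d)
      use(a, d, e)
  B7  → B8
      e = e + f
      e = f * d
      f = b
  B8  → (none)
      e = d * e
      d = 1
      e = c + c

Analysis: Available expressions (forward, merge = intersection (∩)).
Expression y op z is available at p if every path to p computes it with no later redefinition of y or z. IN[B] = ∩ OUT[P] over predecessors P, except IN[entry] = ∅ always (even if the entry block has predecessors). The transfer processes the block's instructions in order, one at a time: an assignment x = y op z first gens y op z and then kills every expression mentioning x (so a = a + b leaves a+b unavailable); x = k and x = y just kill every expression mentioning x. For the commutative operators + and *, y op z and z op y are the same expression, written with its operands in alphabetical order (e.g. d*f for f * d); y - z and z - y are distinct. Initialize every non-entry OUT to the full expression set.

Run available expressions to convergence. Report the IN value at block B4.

Answer: {e+e}

Working:
Per-block solution:
  B0:  IN={}  OUT={}
  B1:  IN={}  OUT={}
  B2:  IN={}  OUT={}
  B3:  IN={}  OUT={e+e}
  B4:  IN={e+e}  OUT={d-d, e+e}
  B5:  IN={}  OUT={b+e}
  B6:  IN={}  OUT={}
  B7:  IN={}  OUT={}
  B8:  IN={}  OUT={c+c}

Merge at B4: IN[B4] = OUT[B3] = {e+e}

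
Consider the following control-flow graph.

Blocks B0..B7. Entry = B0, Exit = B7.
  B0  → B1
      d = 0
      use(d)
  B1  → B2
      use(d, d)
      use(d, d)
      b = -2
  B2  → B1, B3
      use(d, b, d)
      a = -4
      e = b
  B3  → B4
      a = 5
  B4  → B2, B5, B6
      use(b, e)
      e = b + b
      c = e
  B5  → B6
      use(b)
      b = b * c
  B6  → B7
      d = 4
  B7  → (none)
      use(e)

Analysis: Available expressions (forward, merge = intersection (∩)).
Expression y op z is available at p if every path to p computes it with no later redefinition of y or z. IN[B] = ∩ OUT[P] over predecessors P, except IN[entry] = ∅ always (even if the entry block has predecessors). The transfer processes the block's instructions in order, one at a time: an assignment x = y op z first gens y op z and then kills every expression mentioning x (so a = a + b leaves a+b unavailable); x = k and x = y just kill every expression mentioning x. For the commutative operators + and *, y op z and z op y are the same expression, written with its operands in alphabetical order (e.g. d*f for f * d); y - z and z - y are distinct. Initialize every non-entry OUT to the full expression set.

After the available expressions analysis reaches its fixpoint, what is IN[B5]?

Answer: {b+b}

Working:
Converged values:
  B0:  IN={}  OUT={}
  B1:  IN={}  OUT={}
  B2:  IN={}  OUT={}
  B3:  IN={}  OUT={}
  B4:  IN={}  OUT={b+b}
  B5:  IN={b+b}  OUT={}
  B6:  IN={}  OUT={}
  B7:  IN={}  OUT={}

Merge at B5: IN[B5] = OUT[B4] = {b+b}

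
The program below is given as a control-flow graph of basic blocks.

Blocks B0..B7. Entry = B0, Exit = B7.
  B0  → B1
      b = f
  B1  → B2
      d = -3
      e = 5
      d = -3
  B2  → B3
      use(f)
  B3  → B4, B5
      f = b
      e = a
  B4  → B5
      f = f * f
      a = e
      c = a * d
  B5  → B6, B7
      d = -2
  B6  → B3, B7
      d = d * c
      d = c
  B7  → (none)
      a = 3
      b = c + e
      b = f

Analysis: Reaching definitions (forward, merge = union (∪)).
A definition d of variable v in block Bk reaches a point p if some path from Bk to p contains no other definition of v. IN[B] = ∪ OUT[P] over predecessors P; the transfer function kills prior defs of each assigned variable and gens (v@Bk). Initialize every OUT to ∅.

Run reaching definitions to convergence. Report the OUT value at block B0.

Answer: {b@B0}

Trace:
Converged values:
  B0: | IN={} | OUT={b@B0}
  B1: | IN={b@B0} | OUT={b@B0, d@B1, e@B1}
  B2: | IN={b@B0, d@B1, e@B1} | OUT={b@B0, d@B1, e@B1}
  B3: | IN={a@B4, b@B0, c@B4, d@B1, d@B6, e@B1, e@B3, f@B3, f@B4} | OUT={a@B4, b@B0, c@B4, d@B1, d@B6, e@B3, f@B3}
  B4: | IN={a@B4, b@B0, c@B4, d@B1, d@B6, e@B3, f@B3} | OUT={a@B4, b@B0, c@B4, d@B1, d@B6, e@B3, f@B4}
  B5: | IN={a@B4, b@B0, c@B4, d@B1, d@B6, e@B3, f@B3, f@B4} | OUT={a@B4, b@B0, c@B4, d@B5, e@B3, f@B3, f@B4}
  B6: | IN={a@B4, b@B0, c@B4, d@B5, e@B3, f@B3, f@B4} | OUT={a@B4, b@B0, c@B4, d@B6, e@B3, f@B3, f@B4}
  B7: | IN={a@B4, b@B0, c@B4, d@B5, d@B6, e@B3, f@B3, f@B4} | OUT={a@B7, b@B7, c@B4, d@B5, d@B6, e@B3, f@B3, f@B4}

B0 is the boundary node: IN[B0] = {}
Applying B0's transfer function to that IN value gives OUT[B0] (row B0 above).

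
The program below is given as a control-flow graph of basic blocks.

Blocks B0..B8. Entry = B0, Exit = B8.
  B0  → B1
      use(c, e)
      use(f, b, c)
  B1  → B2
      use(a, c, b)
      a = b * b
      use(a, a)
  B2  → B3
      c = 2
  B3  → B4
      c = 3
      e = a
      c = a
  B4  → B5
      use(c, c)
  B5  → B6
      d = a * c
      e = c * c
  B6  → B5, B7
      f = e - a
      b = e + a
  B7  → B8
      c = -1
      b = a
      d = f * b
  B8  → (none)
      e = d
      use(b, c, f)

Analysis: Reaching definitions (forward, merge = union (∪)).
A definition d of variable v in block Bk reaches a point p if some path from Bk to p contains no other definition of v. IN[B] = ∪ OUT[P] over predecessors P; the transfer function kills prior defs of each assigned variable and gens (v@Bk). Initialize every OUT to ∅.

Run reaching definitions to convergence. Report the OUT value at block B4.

Answer: {a@B1, c@B3, e@B3}

Working:
Fixpoint table:
  B0: | IN={} | OUT={}
  B1: | IN={} | OUT={a@B1}
  B2: | IN={a@B1} | OUT={a@B1, c@B2}
  B3: | IN={a@B1, c@B2} | OUT={a@B1, c@B3, e@B3}
  B4: | IN={a@B1, c@B3, e@B3} | OUT={a@B1, c@B3, e@B3}
  B5: | IN={a@B1, b@B6, c@B3, d@B5, e@B3, e@B5, f@B6} | OUT={a@B1, b@B6, c@B3, d@B5, e@B5, f@B6}
  B6: | IN={a@B1, b@B6, c@B3, d@B5, e@B5, f@B6} | OUT={a@B1, b@B6, c@B3, d@B5, e@B5, f@B6}
  B7: | IN={a@B1, b@B6, c@B3, d@B5, e@B5, f@B6} | OUT={a@B1, b@B7, c@B7, d@B7, e@B5, f@B6}
  B8: | IN={a@B1, b@B7, c@B7, d@B7, e@B5, f@B6} | OUT={a@B1, b@B7, c@B7, d@B7, e@B8, f@B6}

Merge at B4: IN[B4] = OUT[B3] = {a@B1, c@B3, e@B3}
Applying B4's transfer function to that IN value gives OUT[B4] (row B4 above).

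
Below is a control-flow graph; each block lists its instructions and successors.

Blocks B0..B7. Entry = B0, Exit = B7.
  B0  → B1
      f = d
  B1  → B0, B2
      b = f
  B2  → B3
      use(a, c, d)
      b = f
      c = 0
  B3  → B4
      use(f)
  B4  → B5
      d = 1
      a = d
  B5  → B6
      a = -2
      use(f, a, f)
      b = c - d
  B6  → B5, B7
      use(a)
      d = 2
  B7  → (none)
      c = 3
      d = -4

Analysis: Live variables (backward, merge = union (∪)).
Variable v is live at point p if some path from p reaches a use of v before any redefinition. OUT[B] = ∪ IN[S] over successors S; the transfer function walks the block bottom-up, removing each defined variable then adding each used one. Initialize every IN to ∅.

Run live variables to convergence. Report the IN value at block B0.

Converged values:
  B0:   IN={a, c, d}   OUT={a, c, d, f}
  B1:   IN={a, c, d, f}   OUT={a, c, d, f}
  B2:   IN={a, c, d, f}   OUT={c, f}
  B3:   IN={c, f}   OUT={c, f}
  B4:   IN={c, f}   OUT={c, d, f}
  B5:   IN={c, d, f}   OUT={a, c, f}
  B6:   IN={a, c, f}   OUT={c, d, f}
  B7:   IN={}   OUT={}

Merge at B0: OUT[B0] = IN[B1] = {a, c, d, f}
Applying B0's transfer function to that OUT value gives IN[B0] (row B0 above).

Answer: {a, c, d}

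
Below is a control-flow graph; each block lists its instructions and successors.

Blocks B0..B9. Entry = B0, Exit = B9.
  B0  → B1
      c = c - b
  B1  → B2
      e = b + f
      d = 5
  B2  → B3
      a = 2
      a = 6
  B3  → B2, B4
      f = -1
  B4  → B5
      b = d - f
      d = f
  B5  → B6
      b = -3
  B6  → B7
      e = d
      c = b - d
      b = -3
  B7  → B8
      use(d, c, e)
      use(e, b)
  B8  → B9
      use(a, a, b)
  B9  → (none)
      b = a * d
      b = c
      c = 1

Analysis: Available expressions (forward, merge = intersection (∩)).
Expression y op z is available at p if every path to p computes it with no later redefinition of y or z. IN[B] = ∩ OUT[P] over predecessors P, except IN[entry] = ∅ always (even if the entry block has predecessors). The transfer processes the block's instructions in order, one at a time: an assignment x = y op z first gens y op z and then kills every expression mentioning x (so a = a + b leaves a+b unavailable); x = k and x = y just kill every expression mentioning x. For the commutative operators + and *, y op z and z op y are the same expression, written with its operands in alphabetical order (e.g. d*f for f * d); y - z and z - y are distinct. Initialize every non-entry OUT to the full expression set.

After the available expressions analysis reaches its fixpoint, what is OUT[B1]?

Converged values:
  B0:  IN={}  OUT={}
  B1:  IN={}  OUT={b+f}
  B2:  IN={}  OUT={}
  B3:  IN={}  OUT={}
  B4:  IN={}  OUT={}
  B5:  IN={}  OUT={}
  B6:  IN={}  OUT={}
  B7:  IN={}  OUT={}
  B8:  IN={}  OUT={}
  B9:  IN={}  OUT={a*d}

Merge at B1: IN[B1] = OUT[B0] = {}
Applying B1's transfer function to that IN value gives OUT[B1] (row B1 above).

Answer: {b+f}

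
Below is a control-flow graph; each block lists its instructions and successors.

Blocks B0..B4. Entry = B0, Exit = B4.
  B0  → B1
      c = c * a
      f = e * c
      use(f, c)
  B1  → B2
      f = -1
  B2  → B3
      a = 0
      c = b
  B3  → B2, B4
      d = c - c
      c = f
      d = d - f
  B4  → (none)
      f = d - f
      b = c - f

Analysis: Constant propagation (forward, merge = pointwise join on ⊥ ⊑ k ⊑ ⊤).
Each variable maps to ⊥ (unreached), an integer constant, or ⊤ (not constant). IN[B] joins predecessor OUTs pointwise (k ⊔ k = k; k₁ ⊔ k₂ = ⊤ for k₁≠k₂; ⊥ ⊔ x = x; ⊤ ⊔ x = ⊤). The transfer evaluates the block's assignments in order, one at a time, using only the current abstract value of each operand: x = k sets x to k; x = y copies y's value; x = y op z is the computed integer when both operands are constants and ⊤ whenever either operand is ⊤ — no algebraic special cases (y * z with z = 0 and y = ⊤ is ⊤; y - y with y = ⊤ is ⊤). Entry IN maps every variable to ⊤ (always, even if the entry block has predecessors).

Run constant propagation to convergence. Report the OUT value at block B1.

Converged values:
  B0:  IN=(all ⊤)  OUT=(all ⊤)
  B1:  IN=(all ⊤)  OUT={f:-1; rest ⊤}
  B2:  IN={f:-1; rest ⊤}  OUT={a:0, f:-1; rest ⊤}
  B3:  IN={a:0, f:-1; rest ⊤}  OUT={a:0, c:-1, f:-1; rest ⊤}
  B4:  IN={a:0, c:-1, f:-1; rest ⊤}  OUT={a:0, c:-1; rest ⊤}

Merge at B1: IN[B1] = OUT[B0] = {a: ⊤, b: ⊤, c: ⊤, d: ⊤, e: ⊤, f: ⊤}
Applying B1's transfer function to that IN value gives OUT[B1] (row B1 above).

Answer: {a: ⊤, b: ⊤, c: ⊤, d: ⊤, e: ⊤, f: -1}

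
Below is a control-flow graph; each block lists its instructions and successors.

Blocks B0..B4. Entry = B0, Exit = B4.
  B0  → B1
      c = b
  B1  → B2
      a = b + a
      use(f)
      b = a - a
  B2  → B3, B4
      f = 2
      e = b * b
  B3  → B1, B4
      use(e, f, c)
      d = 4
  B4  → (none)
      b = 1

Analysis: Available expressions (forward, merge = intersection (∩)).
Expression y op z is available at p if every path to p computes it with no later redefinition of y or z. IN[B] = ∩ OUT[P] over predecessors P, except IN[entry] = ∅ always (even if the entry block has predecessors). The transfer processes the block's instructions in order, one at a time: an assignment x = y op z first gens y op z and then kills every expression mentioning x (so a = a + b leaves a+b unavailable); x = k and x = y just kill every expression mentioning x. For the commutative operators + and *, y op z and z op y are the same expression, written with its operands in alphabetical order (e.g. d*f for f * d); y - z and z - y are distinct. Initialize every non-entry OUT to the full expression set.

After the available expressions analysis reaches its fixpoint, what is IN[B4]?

Fixpoint table:
  B0:   IN={}   OUT={}
  B1:   IN={}   OUT={a-a}
  B2:   IN={a-a}   OUT={a-a, b*b}
  B3:   IN={a-a, b*b}   OUT={a-a, b*b}
  B4:   IN={a-a, b*b}   OUT={a-a}

Merge at B4: IN[B4] = OUT[B2] ∩ OUT[B3] = {a-a, b*b}

Answer: {a-a, b*b}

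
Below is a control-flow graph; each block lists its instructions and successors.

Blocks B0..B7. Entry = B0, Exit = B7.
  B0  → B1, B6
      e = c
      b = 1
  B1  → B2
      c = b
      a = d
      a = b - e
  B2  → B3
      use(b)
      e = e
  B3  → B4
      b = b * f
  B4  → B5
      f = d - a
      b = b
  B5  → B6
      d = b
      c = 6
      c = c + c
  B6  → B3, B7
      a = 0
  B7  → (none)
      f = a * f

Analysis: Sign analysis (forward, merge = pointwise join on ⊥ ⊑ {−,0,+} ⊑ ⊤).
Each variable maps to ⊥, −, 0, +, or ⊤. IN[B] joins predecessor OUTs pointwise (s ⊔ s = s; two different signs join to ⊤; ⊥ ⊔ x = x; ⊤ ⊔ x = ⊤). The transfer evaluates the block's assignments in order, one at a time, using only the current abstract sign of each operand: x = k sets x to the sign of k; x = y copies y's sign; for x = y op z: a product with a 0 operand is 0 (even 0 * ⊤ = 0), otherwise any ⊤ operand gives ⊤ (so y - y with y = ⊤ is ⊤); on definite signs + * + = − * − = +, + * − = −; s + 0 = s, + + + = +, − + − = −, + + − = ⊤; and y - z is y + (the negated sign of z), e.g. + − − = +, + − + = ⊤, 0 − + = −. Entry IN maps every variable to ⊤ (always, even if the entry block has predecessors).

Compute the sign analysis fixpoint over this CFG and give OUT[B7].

Answer: {a: 0, b: ⊤, c: ⊤, d: ⊤, e: ⊤, f: 0}

Derivation:
Per-block solution:
  B0:   IN=(all ⊤)   OUT={b:+; rest ⊤}
  B1:   IN={b:+; rest ⊤}   OUT={b:+, c:+; rest ⊤}
  B2:   IN={b:+, c:+; rest ⊤}   OUT={b:+, c:+; rest ⊤}
  B3:   IN=(all ⊤)   OUT=(all ⊤)
  B4:   IN=(all ⊤)   OUT=(all ⊤)
  B5:   IN=(all ⊤)   OUT={c:+; rest ⊤}
  B6:   IN=(all ⊤)   OUT={a:0; rest ⊤}
  B7:   IN={a:0; rest ⊤}   OUT={a:0, f:0; rest ⊤}

Merge at B7: IN[B7] = OUT[B6] = {a: 0, b: ⊤, c: ⊤, d: ⊤, e: ⊤, f: ⊤}
Applying B7's transfer function to that IN value gives OUT[B7] (row B7 above).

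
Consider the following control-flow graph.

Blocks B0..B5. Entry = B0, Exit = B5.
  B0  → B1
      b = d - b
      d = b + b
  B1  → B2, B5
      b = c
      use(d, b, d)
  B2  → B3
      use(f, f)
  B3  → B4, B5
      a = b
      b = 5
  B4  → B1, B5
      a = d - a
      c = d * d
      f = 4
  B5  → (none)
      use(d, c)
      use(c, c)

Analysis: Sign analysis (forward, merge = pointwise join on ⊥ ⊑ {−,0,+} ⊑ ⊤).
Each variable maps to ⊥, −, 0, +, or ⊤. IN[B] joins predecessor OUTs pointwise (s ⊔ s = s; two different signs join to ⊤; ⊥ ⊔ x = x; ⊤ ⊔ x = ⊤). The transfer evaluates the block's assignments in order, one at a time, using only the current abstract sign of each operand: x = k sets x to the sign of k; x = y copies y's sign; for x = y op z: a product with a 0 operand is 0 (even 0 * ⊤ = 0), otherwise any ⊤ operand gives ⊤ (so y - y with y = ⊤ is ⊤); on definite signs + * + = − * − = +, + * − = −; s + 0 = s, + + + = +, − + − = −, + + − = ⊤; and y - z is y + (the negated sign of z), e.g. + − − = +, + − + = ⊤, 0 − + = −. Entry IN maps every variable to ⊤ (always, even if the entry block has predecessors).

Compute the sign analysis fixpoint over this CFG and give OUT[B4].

Converged values:
  B0:  IN=(all ⊤)  OUT=(all ⊤)
  B1:  IN=(all ⊤)  OUT=(all ⊤)
  B2:  IN=(all ⊤)  OUT=(all ⊤)
  B3:  IN=(all ⊤)  OUT={b:+; rest ⊤}
  B4:  IN={b:+; rest ⊤}  OUT={b:+, f:+; rest ⊤}
  B5:  IN=(all ⊤)  OUT=(all ⊤)

Merge at B4: IN[B4] = OUT[B3] = {a: ⊤, b: +, c: ⊤, d: ⊤, e: ⊤, f: ⊤}
Applying B4's transfer function to that IN value gives OUT[B4] (row B4 above).

Answer: {a: ⊤, b: +, c: ⊤, d: ⊤, e: ⊤, f: +}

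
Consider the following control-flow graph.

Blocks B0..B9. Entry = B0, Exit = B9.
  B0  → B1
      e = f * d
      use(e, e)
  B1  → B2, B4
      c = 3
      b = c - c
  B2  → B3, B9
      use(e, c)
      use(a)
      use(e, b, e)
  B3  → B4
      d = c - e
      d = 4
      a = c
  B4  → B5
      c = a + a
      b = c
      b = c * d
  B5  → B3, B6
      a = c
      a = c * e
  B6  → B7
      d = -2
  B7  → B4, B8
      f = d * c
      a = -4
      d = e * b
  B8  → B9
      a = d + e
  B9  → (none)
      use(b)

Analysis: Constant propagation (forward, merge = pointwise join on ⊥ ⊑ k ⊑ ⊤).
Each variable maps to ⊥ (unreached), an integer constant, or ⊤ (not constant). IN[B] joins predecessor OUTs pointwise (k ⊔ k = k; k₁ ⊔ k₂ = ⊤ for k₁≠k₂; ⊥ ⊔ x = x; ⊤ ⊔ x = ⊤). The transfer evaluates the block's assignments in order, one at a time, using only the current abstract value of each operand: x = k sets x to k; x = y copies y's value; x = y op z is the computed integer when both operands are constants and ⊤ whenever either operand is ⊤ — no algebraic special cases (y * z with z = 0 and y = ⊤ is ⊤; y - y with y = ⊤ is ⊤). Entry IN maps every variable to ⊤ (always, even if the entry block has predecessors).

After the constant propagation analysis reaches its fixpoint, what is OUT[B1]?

Converged values:
  B0:  IN=(all ⊤)  OUT=(all ⊤)
  B1:  IN=(all ⊤)  OUT={b:0, c:3; rest ⊤}
  B2:  IN={b:0, c:3; rest ⊤}  OUT={b:0, c:3; rest ⊤}
  B3:  IN=(all ⊤)  OUT={d:4; rest ⊤}
  B4:  IN=(all ⊤)  OUT=(all ⊤)
  B5:  IN=(all ⊤)  OUT=(all ⊤)
  B6:  IN=(all ⊤)  OUT={d:-2; rest ⊤}
  B7:  IN={d:-2; rest ⊤}  OUT={a:-4; rest ⊤}
  B8:  IN={a:-4; rest ⊤}  OUT=(all ⊤)
  B9:  IN=(all ⊤)  OUT=(all ⊤)

Merge at B1: IN[B1] = OUT[B0] = {a: ⊤, b: ⊤, c: ⊤, d: ⊤, e: ⊤, f: ⊤}
Applying B1's transfer function to that IN value gives OUT[B1] (row B1 above).

Answer: {a: ⊤, b: 0, c: 3, d: ⊤, e: ⊤, f: ⊤}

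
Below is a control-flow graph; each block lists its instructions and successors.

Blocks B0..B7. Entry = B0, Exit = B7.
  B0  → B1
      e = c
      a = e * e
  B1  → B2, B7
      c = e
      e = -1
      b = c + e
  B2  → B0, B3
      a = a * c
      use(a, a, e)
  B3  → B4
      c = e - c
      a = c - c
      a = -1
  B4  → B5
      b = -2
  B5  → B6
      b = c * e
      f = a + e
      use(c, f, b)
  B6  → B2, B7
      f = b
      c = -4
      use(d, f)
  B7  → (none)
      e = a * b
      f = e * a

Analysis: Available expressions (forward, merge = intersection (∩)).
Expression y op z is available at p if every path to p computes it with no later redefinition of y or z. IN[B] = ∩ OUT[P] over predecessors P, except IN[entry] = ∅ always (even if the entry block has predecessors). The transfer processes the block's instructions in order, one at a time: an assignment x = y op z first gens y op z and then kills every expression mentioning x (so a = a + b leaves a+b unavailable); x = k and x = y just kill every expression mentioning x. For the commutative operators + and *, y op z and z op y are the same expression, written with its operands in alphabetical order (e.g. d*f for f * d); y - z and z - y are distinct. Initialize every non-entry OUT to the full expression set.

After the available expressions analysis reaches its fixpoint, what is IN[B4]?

Answer: {c-c}

Derivation:
Converged values:
  B0:   IN={}   OUT={e*e}
  B1:   IN={e*e}   OUT={c+e}
  B2:   IN={}   OUT={}
  B3:   IN={}   OUT={c-c}
  B4:   IN={c-c}   OUT={c-c}
  B5:   IN={c-c}   OUT={a+e, c*e, c-c}
  B6:   IN={a+e, c*e, c-c}   OUT={a+e}
  B7:   IN={}   OUT={a*b, a*e}

Merge at B4: IN[B4] = OUT[B3] = {c-c}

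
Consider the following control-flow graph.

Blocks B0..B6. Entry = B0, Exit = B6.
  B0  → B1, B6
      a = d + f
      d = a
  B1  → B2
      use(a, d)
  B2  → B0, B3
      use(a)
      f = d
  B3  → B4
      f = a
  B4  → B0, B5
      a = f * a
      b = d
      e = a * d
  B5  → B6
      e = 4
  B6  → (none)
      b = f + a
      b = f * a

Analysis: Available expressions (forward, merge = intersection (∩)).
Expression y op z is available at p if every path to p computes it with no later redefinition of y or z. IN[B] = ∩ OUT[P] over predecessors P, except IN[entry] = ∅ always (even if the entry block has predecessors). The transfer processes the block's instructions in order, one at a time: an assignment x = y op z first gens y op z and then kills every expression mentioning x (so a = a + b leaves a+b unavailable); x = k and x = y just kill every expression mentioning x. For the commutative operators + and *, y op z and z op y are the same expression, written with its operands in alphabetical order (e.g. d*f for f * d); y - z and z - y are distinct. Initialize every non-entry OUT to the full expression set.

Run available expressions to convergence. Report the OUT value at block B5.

Answer: {a*d}

Trace:
Converged values:
  B0:   IN={}   OUT={}
  B1:   IN={}   OUT={}
  B2:   IN={}   OUT={}
  B3:   IN={}   OUT={}
  B4:   IN={}   OUT={a*d}
  B5:   IN={a*d}   OUT={a*d}
  B6:   IN={}   OUT={a*f, a+f}

Merge at B5: IN[B5] = OUT[B4] = {a*d}
Applying B5's transfer function to that IN value gives OUT[B5] (row B5 above).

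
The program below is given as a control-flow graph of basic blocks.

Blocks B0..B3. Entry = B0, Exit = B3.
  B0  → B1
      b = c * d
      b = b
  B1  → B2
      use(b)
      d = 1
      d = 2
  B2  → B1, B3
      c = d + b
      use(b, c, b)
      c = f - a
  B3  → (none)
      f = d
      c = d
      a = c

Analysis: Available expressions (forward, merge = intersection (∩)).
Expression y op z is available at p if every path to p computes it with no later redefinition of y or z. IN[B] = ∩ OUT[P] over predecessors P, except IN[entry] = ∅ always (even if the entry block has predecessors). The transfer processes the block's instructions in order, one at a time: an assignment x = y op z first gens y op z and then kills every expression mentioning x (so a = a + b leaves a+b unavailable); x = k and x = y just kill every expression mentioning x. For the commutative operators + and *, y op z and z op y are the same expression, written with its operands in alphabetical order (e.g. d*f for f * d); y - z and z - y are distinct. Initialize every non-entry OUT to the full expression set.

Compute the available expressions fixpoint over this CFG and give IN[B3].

Converged values:
  B0:  IN={}  OUT={c*d}
  B1:  IN={}  OUT={}
  B2:  IN={}  OUT={b+d, f-a}
  B3:  IN={b+d, f-a}  OUT={b+d}

Merge at B3: IN[B3] = OUT[B2] = {b+d, f-a}

Answer: {b+d, f-a}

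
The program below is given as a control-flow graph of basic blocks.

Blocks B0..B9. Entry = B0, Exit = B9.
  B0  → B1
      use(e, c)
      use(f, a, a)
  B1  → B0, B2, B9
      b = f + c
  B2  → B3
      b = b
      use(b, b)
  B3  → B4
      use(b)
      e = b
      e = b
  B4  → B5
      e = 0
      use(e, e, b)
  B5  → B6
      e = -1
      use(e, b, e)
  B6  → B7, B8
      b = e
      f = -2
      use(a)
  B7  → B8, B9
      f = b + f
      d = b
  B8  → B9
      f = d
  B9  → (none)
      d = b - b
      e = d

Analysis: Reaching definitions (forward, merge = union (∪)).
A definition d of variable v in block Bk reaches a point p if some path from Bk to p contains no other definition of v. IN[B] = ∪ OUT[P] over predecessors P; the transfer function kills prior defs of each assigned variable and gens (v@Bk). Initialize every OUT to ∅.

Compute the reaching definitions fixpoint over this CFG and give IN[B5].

Converged values:
  B0: | IN={b@B1} | OUT={b@B1}
  B1: | IN={b@B1} | OUT={b@B1}
  B2: | IN={b@B1} | OUT={b@B2}
  B3: | IN={b@B2} | OUT={b@B2, e@B3}
  B4: | IN={b@B2, e@B3} | OUT={b@B2, e@B4}
  B5: | IN={b@B2, e@B4} | OUT={b@B2, e@B5}
  B6: | IN={b@B2, e@B5} | OUT={b@B6, e@B5, f@B6}
  B7: | IN={b@B6, e@B5, f@B6} | OUT={b@B6, d@B7, e@B5, f@B7}
  B8: | IN={b@B6, d@B7, e@B5, f@B6, f@B7} | OUT={b@B6, d@B7, e@B5, f@B8}
  B9: | IN={b@B1, b@B6, d@B7, e@B5, f@B7, f@B8} | OUT={b@B1, b@B6, d@B9, e@B9, f@B7, f@B8}

Merge at B5: IN[B5] = OUT[B4] = {b@B2, e@B4}

Answer: {b@B2, e@B4}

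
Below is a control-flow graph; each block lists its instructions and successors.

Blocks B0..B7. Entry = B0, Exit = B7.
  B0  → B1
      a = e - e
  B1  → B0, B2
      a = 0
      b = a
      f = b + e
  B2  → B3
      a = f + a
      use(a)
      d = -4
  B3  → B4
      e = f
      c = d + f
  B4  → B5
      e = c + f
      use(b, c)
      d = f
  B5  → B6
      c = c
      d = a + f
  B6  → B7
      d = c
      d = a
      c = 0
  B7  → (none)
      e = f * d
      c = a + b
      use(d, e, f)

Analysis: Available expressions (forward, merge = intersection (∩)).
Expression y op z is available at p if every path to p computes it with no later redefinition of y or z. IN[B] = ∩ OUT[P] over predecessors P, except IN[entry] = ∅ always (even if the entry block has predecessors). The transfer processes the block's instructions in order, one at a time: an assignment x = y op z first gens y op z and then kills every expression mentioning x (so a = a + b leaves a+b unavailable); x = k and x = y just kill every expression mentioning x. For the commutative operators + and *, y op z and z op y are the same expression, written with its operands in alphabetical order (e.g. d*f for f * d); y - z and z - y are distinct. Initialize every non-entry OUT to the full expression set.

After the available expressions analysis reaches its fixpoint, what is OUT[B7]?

Answer: {a+b, a+f, d*f}

Derivation:
Per-block solution:
  B0:  IN={}  OUT={e-e}
  B1:  IN={e-e}  OUT={b+e, e-e}
  B2:  IN={b+e, e-e}  OUT={b+e, e-e}
  B3:  IN={b+e, e-e}  OUT={d+f}
  B4:  IN={d+f}  OUT={c+f}
  B5:  IN={c+f}  OUT={a+f}
  B6:  IN={a+f}  OUT={a+f}
  B7:  IN={a+f}  OUT={a+b, a+f, d*f}

Merge at B7: IN[B7] = OUT[B6] = {a+f}
Applying B7's transfer function to that IN value gives OUT[B7] (row B7 above).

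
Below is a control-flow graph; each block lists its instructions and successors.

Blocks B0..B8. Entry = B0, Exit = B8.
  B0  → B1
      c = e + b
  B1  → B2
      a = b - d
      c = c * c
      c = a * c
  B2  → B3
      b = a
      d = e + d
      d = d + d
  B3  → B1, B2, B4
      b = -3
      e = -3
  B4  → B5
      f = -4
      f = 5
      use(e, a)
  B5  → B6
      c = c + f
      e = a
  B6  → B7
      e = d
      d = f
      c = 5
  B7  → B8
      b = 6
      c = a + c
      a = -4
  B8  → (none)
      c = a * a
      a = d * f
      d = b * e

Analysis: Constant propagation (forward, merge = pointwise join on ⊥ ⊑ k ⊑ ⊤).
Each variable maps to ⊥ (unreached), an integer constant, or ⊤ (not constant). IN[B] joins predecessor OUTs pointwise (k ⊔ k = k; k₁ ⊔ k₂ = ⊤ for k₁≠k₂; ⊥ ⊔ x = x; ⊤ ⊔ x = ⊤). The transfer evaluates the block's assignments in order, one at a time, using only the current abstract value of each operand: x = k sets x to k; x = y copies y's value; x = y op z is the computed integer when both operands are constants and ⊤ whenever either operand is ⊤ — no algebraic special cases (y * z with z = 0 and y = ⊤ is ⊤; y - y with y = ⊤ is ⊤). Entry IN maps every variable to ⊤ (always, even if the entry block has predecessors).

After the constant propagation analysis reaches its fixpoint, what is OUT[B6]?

Converged values:
  B0:   IN=(all ⊤)   OUT=(all ⊤)
  B1:   IN=(all ⊤)   OUT=(all ⊤)
  B2:   IN=(all ⊤)   OUT=(all ⊤)
  B3:   IN=(all ⊤)   OUT={b:-3, e:-3; rest ⊤}
  B4:   IN={b:-3, e:-3; rest ⊤}   OUT={b:-3, e:-3, f:5; rest ⊤}
  B5:   IN={b:-3, e:-3, f:5; rest ⊤}   OUT={b:-3, f:5; rest ⊤}
  B6:   IN={b:-3, f:5; rest ⊤}   OUT={b:-3, c:5, d:5, f:5; rest ⊤}
  B7:   IN={b:-3, c:5, d:5, f:5; rest ⊤}   OUT={a:-4, b:6, d:5, f:5; rest ⊤}
  B8:   IN={a:-4, b:6, d:5, f:5; rest ⊤}   OUT={a:25, b:6, c:16, f:5; rest ⊤}

Merge at B6: IN[B6] = OUT[B5] = {a: ⊤, b: -3, c: ⊤, d: ⊤, e: ⊤, f: 5}
Applying B6's transfer function to that IN value gives OUT[B6] (row B6 above).

Answer: {a: ⊤, b: -3, c: 5, d: 5, e: ⊤, f: 5}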